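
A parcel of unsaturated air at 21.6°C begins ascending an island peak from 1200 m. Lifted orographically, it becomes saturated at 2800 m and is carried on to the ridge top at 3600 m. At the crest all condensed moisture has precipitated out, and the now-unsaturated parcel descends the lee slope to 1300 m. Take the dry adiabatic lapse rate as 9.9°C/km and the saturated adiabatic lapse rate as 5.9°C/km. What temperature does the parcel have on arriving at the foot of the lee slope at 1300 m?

23.81°C

From 1200 m to 2800 m (dry): cools by 9.9 × 1.6 = 15.84°C, giving 5.76°C.
From 2800 m to 3600 m (saturated): cools by 5.9 × 0.8 = 4.72°C, giving 1.04°C.
From 3600 m to 1300 m (dry descent): warms by 9.9 × 2.3 = 22.77°C, giving 23.81°C.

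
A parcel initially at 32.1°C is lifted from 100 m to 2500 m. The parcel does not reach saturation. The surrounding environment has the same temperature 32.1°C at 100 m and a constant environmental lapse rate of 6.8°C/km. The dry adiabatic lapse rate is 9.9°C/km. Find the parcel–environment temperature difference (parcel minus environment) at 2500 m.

-7.44°C (parcel cooler than environment)

Parcel:
  100–2500 m, dry: Δz = 2.4 km ⇒ ΔT = -23.76°C; T = 8.34°C
Environment:
  100–2500 m, environment: Δz = 2.4 km ⇒ ΔT = -16.32°C; T = 15.78°C
T_parcel − T_env = 8.34 − 15.78 = -7.44°C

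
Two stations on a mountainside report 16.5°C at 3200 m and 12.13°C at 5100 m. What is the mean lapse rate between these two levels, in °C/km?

2.3°C/km

Γ = −ΔT/Δz = (16.5 − 12.13) / (5100 − 3200) m
  = 4.37°C / 1.9 km = 2.3°C/km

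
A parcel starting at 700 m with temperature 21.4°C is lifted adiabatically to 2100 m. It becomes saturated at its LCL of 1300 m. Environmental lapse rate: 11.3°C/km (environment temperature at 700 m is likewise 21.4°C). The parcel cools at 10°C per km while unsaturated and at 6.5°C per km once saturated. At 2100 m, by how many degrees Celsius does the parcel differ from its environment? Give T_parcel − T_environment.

+4.62°C (parcel warmer than environment)

Parcel:
  Dry to 1300 m: -10 × 0.6 km = -6°C, so T = 15.4°C.
  Saturated to 2100 m: -6.5 × 0.8 km = -5.2°C, so T = 10.2°C.
Environment:
  Environment to 2100 m: -11.3 × 1.4 km = -15.82°C, so T = 5.58°C.
T_parcel − T_env = 10.2 − 5.58 = +4.62°C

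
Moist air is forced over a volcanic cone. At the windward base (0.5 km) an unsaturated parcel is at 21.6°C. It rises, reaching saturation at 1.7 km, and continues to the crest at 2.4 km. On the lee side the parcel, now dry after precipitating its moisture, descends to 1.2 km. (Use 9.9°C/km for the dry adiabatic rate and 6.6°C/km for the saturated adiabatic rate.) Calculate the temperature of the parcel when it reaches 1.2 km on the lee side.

16.98°C

500–1700 m, dry: Δz = 1.2 km ⇒ ΔT = -11.88°C; T = 9.72°C
1700–2400 m, saturated: Δz = 0.7 km ⇒ ΔT = -4.62°C; T = 5.1°C
2400–1200 m, dry descent: Δz = 1.2 km ⇒ ΔT = +11.88°C; T = 16.98°C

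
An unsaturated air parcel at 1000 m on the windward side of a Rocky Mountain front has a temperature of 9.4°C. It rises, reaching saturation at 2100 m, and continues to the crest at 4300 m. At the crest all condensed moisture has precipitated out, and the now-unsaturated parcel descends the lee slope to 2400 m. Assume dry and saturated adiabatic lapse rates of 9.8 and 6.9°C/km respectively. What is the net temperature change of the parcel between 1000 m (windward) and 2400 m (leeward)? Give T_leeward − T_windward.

-7.34°C

Dry to 2100 m: -9.8 × 1.1 km = -10.78°C, so T = -1.38°C.
Saturated to 4300 m: -6.9 × 2.2 km = -15.18°C, so T = -16.56°C.
Dry descent to 2400 m: +9.8 × 1.9 km = +18.62°C, so T = 2.06°C.
Net change vs windward start: 2.06 − 9.4 = -7.34°C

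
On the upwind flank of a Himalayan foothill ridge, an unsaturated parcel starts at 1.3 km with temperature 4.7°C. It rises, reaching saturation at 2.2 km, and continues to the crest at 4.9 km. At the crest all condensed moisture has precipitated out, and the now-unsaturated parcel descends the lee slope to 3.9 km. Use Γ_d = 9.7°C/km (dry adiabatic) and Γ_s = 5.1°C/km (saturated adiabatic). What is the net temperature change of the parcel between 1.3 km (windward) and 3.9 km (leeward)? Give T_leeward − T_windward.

-12.8°C

Dry to 2200 m: -9.7 × 0.9 km = -8.73°C, so T = -4.03°C.
Saturated to 4900 m: -5.1 × 2.7 km = -13.77°C, so T = -17.8°C.
Dry descent to 3900 m: +9.7 × 1 km = +9.7°C, so T = -8.1°C.
Net change vs windward start: -8.1 − 4.7 = -12.8°C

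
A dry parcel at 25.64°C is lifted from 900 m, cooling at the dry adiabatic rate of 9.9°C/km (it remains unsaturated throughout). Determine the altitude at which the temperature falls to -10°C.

Height above start = (25.64 − (-10)) / 9.9 = 3.6 km
Altitude = 900 m + 3600 m = 4500 m

4500 m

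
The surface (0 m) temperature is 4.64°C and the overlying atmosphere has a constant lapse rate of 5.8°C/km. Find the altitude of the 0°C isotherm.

800 m

Height above start = (4.64 − 0) / 5.8 = 0.8 km
Altitude = 0 m + 800 m = 800 m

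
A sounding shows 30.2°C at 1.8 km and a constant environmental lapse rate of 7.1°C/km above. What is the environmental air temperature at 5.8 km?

1.8°C

1800 → 5800 m (environmental, 7.1°C/km): ΔT = -7.1 × 4 = -28.4°C → T = 1.8°C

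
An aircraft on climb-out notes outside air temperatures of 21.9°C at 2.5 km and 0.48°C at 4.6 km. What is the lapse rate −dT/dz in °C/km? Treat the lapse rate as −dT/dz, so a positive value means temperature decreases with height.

Γ = −ΔT/Δz = (21.9 − 0.48) / (4600 − 2500) m
  = 21.42°C / 2.1 km = 10.2°C/km

10.2°C/km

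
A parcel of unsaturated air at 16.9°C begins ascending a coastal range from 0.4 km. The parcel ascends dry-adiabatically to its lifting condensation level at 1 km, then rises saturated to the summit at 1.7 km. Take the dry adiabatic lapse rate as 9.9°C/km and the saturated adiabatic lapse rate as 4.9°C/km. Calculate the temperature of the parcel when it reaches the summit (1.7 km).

400–1000 m, dry: Δz = 0.6 km ⇒ ΔT = -5.94°C; T = 10.96°C
1000–1700 m, saturated: Δz = 0.7 km ⇒ ΔT = -3.43°C; T = 7.53°C

7.53°C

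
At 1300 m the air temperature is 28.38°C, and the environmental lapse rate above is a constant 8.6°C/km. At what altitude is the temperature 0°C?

Height above start = (28.38 − 0) / 8.6 = 3.3 km
Altitude = 1300 m + 3300 m = 4600 m

4600 m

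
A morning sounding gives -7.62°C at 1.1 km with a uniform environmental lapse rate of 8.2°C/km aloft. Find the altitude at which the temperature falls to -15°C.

Height above start = (-7.62 − (-15)) / 8.2 = 0.9 km
Altitude = 1100 m + 900 m = 2000 m

2 km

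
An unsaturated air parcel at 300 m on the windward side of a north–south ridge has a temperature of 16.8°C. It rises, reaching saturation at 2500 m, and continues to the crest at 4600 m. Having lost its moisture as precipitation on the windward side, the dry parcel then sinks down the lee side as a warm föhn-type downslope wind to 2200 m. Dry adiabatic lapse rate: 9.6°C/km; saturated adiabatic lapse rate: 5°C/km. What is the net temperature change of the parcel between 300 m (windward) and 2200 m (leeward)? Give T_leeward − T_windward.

-8.58°C

From 300 m to 2500 m (dry): cools by 9.6 × 2.2 = 21.12°C, giving -4.32°C.
From 2500 m to 4600 m (saturated): cools by 5 × 2.1 = 10.5°C, giving -14.82°C.
From 4600 m to 2200 m (dry descent): warms by 9.6 × 2.4 = 23.04°C, giving 8.22°C.
Net change vs windward start: 8.22 − 16.8 = -8.58°C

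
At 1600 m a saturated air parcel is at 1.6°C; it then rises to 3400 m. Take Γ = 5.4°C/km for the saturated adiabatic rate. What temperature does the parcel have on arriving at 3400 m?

-8.12°C

1600–3400 m, saturated adiabatic: Δz = 1.8 km ⇒ ΔT = -9.72°C; T = -8.12°C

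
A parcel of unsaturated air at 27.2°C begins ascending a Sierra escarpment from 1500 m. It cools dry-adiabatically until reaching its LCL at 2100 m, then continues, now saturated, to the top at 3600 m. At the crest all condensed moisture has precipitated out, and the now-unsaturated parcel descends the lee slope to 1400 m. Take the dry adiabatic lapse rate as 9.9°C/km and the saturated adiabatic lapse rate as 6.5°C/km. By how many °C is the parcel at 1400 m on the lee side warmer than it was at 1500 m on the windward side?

From 1500 m to 2100 m (dry): cools by 9.9 × 0.6 = 5.94°C, giving 21.26°C.
From 2100 m to 3600 m (saturated): cools by 6.5 × 1.5 = 9.75°C, giving 11.51°C.
From 3600 m to 1400 m (dry descent): warms by 9.9 × 2.2 = 21.78°C, giving 33.29°C.
Net change vs windward start: 33.29 − 27.2 = +6.09°C

+6.09°C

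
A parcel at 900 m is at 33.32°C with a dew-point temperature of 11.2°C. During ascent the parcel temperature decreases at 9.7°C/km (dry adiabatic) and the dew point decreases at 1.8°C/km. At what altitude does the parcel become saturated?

T and T_d converge at 9.7 − 1.8 = 7.9°C per km
Height above start = (33.32 − 11.2) / 7.9 = 2.8 km
LCL altitude = 900 m + 2800 m = 3700 m

3700 m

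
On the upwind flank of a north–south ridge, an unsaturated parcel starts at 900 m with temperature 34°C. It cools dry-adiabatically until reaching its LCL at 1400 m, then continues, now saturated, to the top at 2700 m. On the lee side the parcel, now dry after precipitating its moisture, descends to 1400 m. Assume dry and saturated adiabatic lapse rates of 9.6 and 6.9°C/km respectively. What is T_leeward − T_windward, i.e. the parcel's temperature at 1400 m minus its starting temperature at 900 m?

-1.29°C

900 → 1400 m (dry, 9.6°C/km): ΔT = -9.6 × 0.5 = -4.8°C → T = 29.2°C
1400 → 2700 m (saturated, 6.9°C/km): ΔT = -6.9 × 1.3 = -8.97°C → T = 20.23°C
2700 → 1400 m (dry descent, 9.6°C/km): ΔT = +9.6 × 1.3 = +12.48°C → T = 32.71°C
Net change vs windward start: 32.71 − 34 = -1.29°C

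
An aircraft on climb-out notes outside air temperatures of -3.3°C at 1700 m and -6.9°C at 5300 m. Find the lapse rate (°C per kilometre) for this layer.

1°C/km

Γ = −ΔT/Δz = (-3.3 − (-6.9)) / (5300 − 1700) m
  = 3.6°C / 3.6 km = 1°C/km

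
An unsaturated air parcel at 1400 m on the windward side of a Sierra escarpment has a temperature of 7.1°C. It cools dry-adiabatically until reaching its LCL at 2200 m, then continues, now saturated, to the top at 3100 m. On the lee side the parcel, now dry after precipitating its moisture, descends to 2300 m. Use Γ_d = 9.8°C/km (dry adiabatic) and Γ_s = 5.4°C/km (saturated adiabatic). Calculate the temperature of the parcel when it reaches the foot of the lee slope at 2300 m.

2.24°C

1400 → 2200 m (dry, 9.8°C/km): ΔT = -9.8 × 0.8 = -7.84°C → T = -0.74°C
2200 → 3100 m (saturated, 5.4°C/km): ΔT = -5.4 × 0.9 = -4.86°C → T = -5.6°C
3100 → 2300 m (dry descent, 9.8°C/km): ΔT = +9.8 × 0.8 = +7.84°C → T = 2.24°C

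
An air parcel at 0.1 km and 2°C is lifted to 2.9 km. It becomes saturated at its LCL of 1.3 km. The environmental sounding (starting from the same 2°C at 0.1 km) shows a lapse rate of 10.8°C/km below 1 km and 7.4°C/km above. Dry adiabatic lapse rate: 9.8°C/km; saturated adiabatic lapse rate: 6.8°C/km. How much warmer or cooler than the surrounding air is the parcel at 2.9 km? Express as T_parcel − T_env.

+1.14°C (parcel warmer than environment)

Parcel:
  100–1300 m, dry: Δz = 1.2 km ⇒ ΔT = -11.76°C; T = -9.76°C
  1300–2900 m, saturated: Δz = 1.6 km ⇒ ΔT = -10.88°C; T = -20.64°C
Environment:
  100–1000 m, environment, lower layer: Δz = 0.9 km ⇒ ΔT = -9.72°C; T = -7.72°C
  1000–2900 m, environment, upper layer: Δz = 1.9 km ⇒ ΔT = -14.06°C; T = -21.78°C
T_parcel − T_env = -20.64 − (-21.78) = +1.14°C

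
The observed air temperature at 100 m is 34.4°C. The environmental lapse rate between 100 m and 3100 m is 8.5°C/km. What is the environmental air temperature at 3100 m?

8.9°C

From 100 m to 3100 m (environmental): cools by 8.5 × 3 = 25.5°C, giving 8.9°C.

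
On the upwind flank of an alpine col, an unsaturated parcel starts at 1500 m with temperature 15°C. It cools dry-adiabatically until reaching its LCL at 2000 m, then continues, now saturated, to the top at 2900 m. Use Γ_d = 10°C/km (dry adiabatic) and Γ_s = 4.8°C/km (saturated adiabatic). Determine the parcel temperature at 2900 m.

5.68°C

1500–2000 m, dry: Δz = 0.5 km ⇒ ΔT = -5°C; T = 10°C
2000–2900 m, saturated: Δz = 0.9 km ⇒ ΔT = -4.32°C; T = 5.68°C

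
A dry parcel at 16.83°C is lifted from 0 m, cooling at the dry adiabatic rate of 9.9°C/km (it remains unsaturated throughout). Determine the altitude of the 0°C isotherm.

1700 m

Height above start = (16.83 − 0) / 9.9 = 1.7 km
Altitude = 0 m + 1700 m = 1700 m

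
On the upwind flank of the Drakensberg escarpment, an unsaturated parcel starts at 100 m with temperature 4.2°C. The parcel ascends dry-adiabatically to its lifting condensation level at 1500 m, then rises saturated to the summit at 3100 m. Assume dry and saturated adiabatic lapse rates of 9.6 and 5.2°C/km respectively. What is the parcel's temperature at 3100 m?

100 → 1500 m (dry, 9.6°C/km): ΔT = -9.6 × 1.4 = -13.44°C → T = -9.24°C
1500 → 3100 m (saturated, 5.2°C/km): ΔT = -5.2 × 1.6 = -8.32°C → T = -17.56°C

-17.56°C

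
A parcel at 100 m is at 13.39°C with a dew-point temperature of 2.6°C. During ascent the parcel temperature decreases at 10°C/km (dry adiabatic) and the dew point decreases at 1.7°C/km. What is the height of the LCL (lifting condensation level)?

T and T_d converge at 10 − 1.7 = 8.3°C per km
Height above start = (13.39 − 2.6) / 8.3 = 1.3 km
LCL altitude = 100 m + 1300 m = 1400 m

1400 m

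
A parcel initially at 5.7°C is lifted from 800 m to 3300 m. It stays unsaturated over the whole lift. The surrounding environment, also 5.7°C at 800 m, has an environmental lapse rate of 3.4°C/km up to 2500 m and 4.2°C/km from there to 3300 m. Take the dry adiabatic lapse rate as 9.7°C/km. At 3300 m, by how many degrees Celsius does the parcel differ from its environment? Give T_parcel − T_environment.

-15.11°C (parcel cooler than environment)

Parcel:
  From 800 m to 3300 m (dry): cools by 9.7 × 2.5 = 24.25°C, giving -18.55°C.
Environment:
  From 800 m to 2500 m (environment, lower layer): cools by 3.4 × 1.7 = 5.78°C, giving -0.08°C.
  From 2500 m to 3300 m (environment, upper layer): cools by 4.2 × 0.8 = 3.36°C, giving -3.44°C.
T_parcel − T_env = -18.55 − (-3.44) = -15.11°C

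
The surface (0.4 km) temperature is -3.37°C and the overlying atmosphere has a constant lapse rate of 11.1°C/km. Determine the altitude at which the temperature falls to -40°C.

3.7 km

Height above start = (-3.37 − (-40)) / 11.1 = 3.3 km
Altitude = 400 m + 3300 m = 3700 m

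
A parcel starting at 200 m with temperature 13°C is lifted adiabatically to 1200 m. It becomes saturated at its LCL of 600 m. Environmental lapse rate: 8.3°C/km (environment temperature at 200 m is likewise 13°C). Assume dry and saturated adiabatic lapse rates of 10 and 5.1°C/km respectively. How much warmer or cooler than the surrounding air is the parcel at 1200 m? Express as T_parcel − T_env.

Parcel:
  200 → 600 m (dry, 10°C/km): ΔT = -10 × 0.4 = -4°C → T = 9°C
  600 → 1200 m (saturated, 5.1°C/km): ΔT = -5.1 × 0.6 = -3.06°C → T = 5.94°C
Environment:
  200 → 1200 m (environment, 8.3°C/km): ΔT = -8.3 × 1 = -8.3°C → T = 4.7°C
T_parcel − T_env = 5.94 − 4.7 = +1.24°C

+1.24°C (parcel warmer than environment)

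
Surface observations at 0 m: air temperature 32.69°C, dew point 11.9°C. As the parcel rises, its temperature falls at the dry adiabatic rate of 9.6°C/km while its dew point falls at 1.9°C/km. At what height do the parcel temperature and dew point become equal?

T and T_d converge at 9.6 − 1.9 = 7.7°C per km
Height above start = (32.69 − 11.9) / 7.7 = 2.7 km
LCL altitude = 0 m + 2700 m = 2700 m

2700 m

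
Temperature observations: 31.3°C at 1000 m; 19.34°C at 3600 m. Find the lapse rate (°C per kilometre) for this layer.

Γ = −ΔT/Δz = (31.3 − 19.34) / (3600 − 1000) m
  = 11.96°C / 2.6 km = 4.6°C/km

4.6°C/km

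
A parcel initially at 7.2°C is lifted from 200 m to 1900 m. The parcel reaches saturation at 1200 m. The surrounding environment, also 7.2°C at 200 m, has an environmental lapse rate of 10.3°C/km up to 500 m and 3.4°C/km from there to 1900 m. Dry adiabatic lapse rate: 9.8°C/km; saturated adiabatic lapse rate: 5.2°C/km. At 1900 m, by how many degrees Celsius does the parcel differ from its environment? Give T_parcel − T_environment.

Parcel:
  Dry to 1200 m: -9.8 × 1 km = -9.8°C, so T = -2.6°C.
  Saturated to 1900 m: -5.2 × 0.7 km = -3.64°C, so T = -6.24°C.
Environment:
  Environment, lower layer to 500 m: -10.3 × 0.3 km = -3.09°C, so T = 4.11°C.
  Environment, upper layer to 1900 m: -3.4 × 1.4 km = -4.76°C, so T = -0.65°C.
T_parcel − T_env = -6.24 − (-0.65) = -5.59°C

-5.59°C (parcel cooler than environment)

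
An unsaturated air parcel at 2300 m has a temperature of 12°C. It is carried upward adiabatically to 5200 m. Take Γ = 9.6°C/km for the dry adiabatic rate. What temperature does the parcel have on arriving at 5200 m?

-15.84°C

From 2300 m to 5200 m (dry adiabatic): cools by 9.6 × 2.9 = 27.84°C, giving -15.84°C.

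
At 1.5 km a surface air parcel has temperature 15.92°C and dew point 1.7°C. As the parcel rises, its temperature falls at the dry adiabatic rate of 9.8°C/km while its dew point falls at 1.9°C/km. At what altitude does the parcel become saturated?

T and T_d converge at 9.8 − 1.9 = 7.9°C per km
Height above start = (15.92 − 1.7) / 7.9 = 1.8 km
LCL altitude = 1500 m + 1800 m = 3300 m

3.3 km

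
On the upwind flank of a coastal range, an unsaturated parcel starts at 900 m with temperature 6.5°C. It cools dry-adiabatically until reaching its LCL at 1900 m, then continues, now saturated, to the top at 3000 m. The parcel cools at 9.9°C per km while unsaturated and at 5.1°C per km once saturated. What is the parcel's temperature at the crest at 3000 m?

From 900 m to 1900 m (dry): cools by 9.9 × 1 = 9.9°C, giving -3.4°C.
From 1900 m to 3000 m (saturated): cools by 5.1 × 1.1 = 5.61°C, giving -9.01°C.

-9.01°C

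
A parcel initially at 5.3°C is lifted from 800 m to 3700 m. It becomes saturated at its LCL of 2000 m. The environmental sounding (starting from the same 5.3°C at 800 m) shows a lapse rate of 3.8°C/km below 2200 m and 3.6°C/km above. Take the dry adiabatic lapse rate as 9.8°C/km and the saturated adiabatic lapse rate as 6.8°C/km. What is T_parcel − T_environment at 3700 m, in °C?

Parcel:
  Dry to 2000 m: -9.8 × 1.2 km = -11.76°C, so T = -6.46°C.
  Saturated to 3700 m: -6.8 × 1.7 km = -11.56°C, so T = -18.02°C.
Environment:
  Environment, lower layer to 2200 m: -3.8 × 1.4 km = -5.32°C, so T = -0.02°C.
  Environment, upper layer to 3700 m: -3.6 × 1.5 km = -5.4°C, so T = -5.42°C.
T_parcel − T_env = -18.02 − (-5.42) = -12.6°C

-12.6°C (parcel cooler than environment)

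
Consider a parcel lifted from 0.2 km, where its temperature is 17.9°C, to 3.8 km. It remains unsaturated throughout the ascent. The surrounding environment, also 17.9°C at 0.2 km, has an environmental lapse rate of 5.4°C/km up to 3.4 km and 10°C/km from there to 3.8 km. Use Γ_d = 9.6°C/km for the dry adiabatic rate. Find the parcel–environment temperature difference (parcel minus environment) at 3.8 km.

-13.28°C (parcel cooler than environment)

Parcel:
  Dry to 3800 m: -9.6 × 3.6 km = -34.56°C, so T = -16.66°C.
Environment:
  Environment, lower layer to 3400 m: -5.4 × 3.2 km = -17.28°C, so T = 0.62°C.
  Environment, upper layer to 3800 m: -10 × 0.4 km = -4°C, so T = -3.38°C.
T_parcel − T_env = -16.66 − (-3.38) = -13.28°C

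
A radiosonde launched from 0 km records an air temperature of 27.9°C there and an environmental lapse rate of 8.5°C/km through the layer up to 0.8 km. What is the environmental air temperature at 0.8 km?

21.1°C

Environmental to 800 m: -8.5 × 0.8 km = -6.8°C, so T = 21.1°C.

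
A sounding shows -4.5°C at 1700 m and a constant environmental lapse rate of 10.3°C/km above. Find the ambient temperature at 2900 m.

1700 → 2900 m (environmental, 10.3°C/km): ΔT = -10.3 × 1.2 = -12.36°C → T = -16.86°C

-16.86°C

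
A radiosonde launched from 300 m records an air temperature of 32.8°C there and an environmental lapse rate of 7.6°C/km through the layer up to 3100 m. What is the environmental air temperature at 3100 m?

11.52°C

300–3100 m, environmental: Δz = 2.8 km ⇒ ΔT = -21.28°C; T = 11.52°C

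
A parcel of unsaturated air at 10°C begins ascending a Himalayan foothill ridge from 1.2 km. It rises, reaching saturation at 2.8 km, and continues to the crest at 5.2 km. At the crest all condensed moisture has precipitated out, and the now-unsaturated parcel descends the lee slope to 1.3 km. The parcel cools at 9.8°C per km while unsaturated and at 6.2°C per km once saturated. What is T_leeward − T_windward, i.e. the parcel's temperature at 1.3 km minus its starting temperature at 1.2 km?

Dry to 2800 m: -9.8 × 1.6 km = -15.68°C, so T = -5.68°C.
Saturated to 5200 m: -6.2 × 2.4 km = -14.88°C, so T = -20.56°C.
Dry descent to 1300 m: +9.8 × 3.9 km = +38.22°C, so T = 17.66°C.
Net change vs windward start: 17.66 − 10 = +7.66°C

+7.66°C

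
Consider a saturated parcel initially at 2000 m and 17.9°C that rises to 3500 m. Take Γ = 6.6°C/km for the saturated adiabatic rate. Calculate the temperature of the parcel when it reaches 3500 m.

From 2000 m to 3500 m (saturated adiabatic): cools by 6.6 × 1.5 = 9.9°C, giving 8°C.

8°C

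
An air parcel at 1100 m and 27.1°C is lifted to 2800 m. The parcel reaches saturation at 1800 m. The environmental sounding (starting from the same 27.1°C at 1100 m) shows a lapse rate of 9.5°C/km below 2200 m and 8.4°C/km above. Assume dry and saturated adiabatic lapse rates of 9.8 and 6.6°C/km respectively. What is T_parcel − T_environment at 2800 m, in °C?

+2.03°C (parcel warmer than environment)

Parcel:
  1100 → 1800 m (dry, 9.8°C/km): ΔT = -9.8 × 0.7 = -6.86°C → T = 20.24°C
  1800 → 2800 m (saturated, 6.6°C/km): ΔT = -6.6 × 1 = -6.6°C → T = 13.64°C
Environment:
  1100 → 2200 m (environment, lower layer, 9.5°C/km): ΔT = -9.5 × 1.1 = -10.45°C → T = 16.65°C
  2200 → 2800 m (environment, upper layer, 8.4°C/km): ΔT = -8.4 × 0.6 = -5.04°C → T = 11.61°C
T_parcel − T_env = 13.64 − 11.61 = +2.03°C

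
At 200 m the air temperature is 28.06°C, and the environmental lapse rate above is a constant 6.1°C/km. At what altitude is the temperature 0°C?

4800 m

Height above start = (28.06 − 0) / 6.1 = 4.6 km
Altitude = 200 m + 4600 m = 4800 m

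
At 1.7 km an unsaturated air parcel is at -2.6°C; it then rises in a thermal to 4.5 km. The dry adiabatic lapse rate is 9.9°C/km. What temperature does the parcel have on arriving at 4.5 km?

1700–4500 m, dry adiabatic: Δz = 2.8 km ⇒ ΔT = -27.72°C; T = -30.32°C

-30.32°C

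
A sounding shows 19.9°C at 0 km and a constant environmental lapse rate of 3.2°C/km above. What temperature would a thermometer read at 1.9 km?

13.82°C

Environmental to 1900 m: -3.2 × 1.9 km = -6.08°C, so T = 13.82°C.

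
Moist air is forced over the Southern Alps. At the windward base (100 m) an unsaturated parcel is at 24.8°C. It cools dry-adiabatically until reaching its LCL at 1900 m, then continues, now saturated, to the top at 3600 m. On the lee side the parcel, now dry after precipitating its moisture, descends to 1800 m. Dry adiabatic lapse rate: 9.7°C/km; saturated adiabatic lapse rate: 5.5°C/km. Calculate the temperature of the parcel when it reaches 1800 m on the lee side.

15.45°C

100 → 1900 m (dry, 9.7°C/km): ΔT = -9.7 × 1.8 = -17.46°C → T = 7.34°C
1900 → 3600 m (saturated, 5.5°C/km): ΔT = -5.5 × 1.7 = -9.35°C → T = -2.01°C
3600 → 1800 m (dry descent, 9.7°C/km): ΔT = +9.7 × 1.8 = +17.46°C → T = 15.45°C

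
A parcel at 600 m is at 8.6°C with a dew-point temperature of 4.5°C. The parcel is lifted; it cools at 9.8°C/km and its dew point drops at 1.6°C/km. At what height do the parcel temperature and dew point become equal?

1100 m

T and T_d converge at 9.8 − 1.6 = 8.2°C per km
Height above start = (8.6 − 4.5) / 8.2 = 0.5 km
LCL altitude = 600 m + 500 m = 1100 m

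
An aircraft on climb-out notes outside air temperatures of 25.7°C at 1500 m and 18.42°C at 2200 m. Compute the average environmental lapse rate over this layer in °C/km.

Γ = −ΔT/Δz = (25.7 − 18.42) / (2200 − 1500) m
  = 7.28°C / 0.7 km = 10.4°C/km

10.4°C/km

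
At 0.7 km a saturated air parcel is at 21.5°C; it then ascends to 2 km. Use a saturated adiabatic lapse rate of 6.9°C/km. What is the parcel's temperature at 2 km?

Saturated adiabatic to 2000 m: -6.9 × 1.3 km = -8.97°C, so T = 12.53°C.

12.53°C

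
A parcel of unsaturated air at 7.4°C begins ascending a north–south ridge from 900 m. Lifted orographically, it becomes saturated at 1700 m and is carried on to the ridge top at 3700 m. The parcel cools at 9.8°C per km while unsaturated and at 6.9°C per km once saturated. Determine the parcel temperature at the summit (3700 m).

-14.24°C

From 900 m to 1700 m (dry): cools by 9.8 × 0.8 = 7.84°C, giving -0.44°C.
From 1700 m to 3700 m (saturated): cools by 6.9 × 2 = 13.8°C, giving -14.24°C.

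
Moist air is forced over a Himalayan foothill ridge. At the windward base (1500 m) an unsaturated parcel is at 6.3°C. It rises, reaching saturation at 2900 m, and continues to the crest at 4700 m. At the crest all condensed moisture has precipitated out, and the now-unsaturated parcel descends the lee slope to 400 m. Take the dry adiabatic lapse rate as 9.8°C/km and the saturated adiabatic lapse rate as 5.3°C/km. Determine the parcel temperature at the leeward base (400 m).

25.18°C

1500–2900 m, dry: Δz = 1.4 km ⇒ ΔT = -13.72°C; T = -7.42°C
2900–4700 m, saturated: Δz = 1.8 km ⇒ ΔT = -9.54°C; T = -16.96°C
4700–400 m, dry descent: Δz = 4.3 km ⇒ ΔT = +42.14°C; T = 25.18°C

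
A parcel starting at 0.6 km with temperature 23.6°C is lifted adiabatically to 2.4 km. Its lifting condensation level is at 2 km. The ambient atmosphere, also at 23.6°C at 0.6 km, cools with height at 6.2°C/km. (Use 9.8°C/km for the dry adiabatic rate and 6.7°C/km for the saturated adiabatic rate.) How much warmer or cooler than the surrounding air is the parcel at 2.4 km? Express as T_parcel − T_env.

Parcel:
  Dry to 2000 m: -9.8 × 1.4 km = -13.72°C, so T = 9.88°C.
  Saturated to 2400 m: -6.7 × 0.4 km = -2.68°C, so T = 7.2°C.
Environment:
  Environment to 2400 m: -6.2 × 1.8 km = -11.16°C, so T = 12.44°C.
T_parcel − T_env = 7.2 − 12.44 = -5.24°C

-5.24°C (parcel cooler than environment)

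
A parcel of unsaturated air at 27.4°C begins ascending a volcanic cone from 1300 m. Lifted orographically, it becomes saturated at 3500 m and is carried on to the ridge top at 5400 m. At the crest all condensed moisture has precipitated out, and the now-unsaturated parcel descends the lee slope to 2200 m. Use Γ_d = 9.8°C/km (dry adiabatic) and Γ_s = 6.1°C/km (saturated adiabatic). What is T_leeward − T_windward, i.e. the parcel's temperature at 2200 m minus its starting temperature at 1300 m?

Dry to 3500 m: -9.8 × 2.2 km = -21.56°C, so T = 5.84°C.
Saturated to 5400 m: -6.1 × 1.9 km = -11.59°C, so T = -5.75°C.
Dry descent to 2200 m: +9.8 × 3.2 km = +31.36°C, so T = 25.61°C.
Net change vs windward start: 25.61 − 27.4 = -1.79°C

-1.79°C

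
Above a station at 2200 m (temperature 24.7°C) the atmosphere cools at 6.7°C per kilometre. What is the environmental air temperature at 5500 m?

2.59°C

From 2200 m to 5500 m (environmental): cools by 6.7 × 3.3 = 22.11°C, giving 2.59°C.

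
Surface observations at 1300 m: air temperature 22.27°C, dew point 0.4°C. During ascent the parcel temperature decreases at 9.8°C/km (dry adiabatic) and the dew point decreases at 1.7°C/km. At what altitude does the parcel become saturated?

4000 m

T and T_d converge at 9.8 − 1.7 = 8.1°C per km
Height above start = (22.27 − 0.4) / 8.1 = 2.7 km
LCL altitude = 1300 m + 2700 m = 4000 m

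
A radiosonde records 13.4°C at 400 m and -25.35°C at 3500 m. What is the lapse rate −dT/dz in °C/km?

12.5°C/km

Γ = −ΔT/Δz = (13.4 − (-25.35)) / (3500 − 400) m
  = 38.75°C / 3.1 km = 12.5°C/km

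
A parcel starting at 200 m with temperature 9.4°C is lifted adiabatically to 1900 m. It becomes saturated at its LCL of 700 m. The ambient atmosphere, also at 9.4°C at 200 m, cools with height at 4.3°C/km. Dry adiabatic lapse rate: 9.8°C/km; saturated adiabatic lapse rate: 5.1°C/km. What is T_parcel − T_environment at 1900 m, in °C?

-3.71°C (parcel cooler than environment)

Parcel:
  From 200 m to 700 m (dry): cools by 9.8 × 0.5 = 4.9°C, giving 4.5°C.
  From 700 m to 1900 m (saturated): cools by 5.1 × 1.2 = 6.12°C, giving -1.62°C.
Environment:
  From 200 m to 1900 m (environment): cools by 4.3 × 1.7 = 7.31°C, giving 2.09°C.
T_parcel − T_env = -1.62 − 2.09 = -3.71°C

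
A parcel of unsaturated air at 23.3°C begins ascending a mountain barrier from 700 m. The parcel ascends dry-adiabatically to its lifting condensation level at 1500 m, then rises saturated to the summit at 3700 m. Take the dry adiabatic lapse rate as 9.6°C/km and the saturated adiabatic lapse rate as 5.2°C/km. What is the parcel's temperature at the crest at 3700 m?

700 → 1500 m (dry, 9.6°C/km): ΔT = -9.6 × 0.8 = -7.68°C → T = 15.62°C
1500 → 3700 m (saturated, 5.2°C/km): ΔT = -5.2 × 2.2 = -11.44°C → T = 4.18°C

4.18°C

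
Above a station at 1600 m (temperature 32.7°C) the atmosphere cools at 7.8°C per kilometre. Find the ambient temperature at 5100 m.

Environmental to 5100 m: -7.8 × 3.5 km = -27.3°C, so T = 5.4°C.

5.4°C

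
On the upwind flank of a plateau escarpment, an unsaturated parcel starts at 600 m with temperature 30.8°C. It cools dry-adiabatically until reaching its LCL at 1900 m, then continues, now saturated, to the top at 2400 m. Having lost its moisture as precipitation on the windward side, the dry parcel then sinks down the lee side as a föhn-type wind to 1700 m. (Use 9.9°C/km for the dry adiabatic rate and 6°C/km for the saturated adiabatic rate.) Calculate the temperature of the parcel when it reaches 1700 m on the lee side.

21.86°C

Dry to 1900 m: -9.9 × 1.3 km = -12.87°C, so T = 17.93°C.
Saturated to 2400 m: -6 × 0.5 km = -3°C, so T = 14.93°C.
Dry descent to 1700 m: +9.9 × 0.7 km = +6.93°C, so T = 21.86°C.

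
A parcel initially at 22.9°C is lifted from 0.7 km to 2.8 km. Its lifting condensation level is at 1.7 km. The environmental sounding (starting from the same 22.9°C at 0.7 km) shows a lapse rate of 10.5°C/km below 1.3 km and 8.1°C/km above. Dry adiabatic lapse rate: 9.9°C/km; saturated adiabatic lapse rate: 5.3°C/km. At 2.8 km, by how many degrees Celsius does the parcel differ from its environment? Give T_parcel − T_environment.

+2.72°C (parcel warmer than environment)

Parcel:
  700 → 1700 m (dry, 9.9°C/km): ΔT = -9.9 × 1 = -9.9°C → T = 13°C
  1700 → 2800 m (saturated, 5.3°C/km): ΔT = -5.3 × 1.1 = -5.83°C → T = 7.17°C
Environment:
  700 → 1300 m (environment, lower layer, 10.5°C/km): ΔT = -10.5 × 0.6 = -6.3°C → T = 16.6°C
  1300 → 2800 m (environment, upper layer, 8.1°C/km): ΔT = -8.1 × 1.5 = -12.15°C → T = 4.45°C
T_parcel − T_env = 7.17 − 4.45 = +2.72°C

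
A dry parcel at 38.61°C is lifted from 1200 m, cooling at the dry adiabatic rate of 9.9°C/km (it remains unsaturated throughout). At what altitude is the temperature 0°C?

Height above start = (38.61 − 0) / 9.9 = 3.9 km
Altitude = 1200 m + 3900 m = 5100 m

5100 m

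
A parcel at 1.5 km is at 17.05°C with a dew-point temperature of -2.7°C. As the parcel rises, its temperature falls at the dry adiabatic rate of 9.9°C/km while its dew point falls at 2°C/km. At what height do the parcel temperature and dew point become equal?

T and T_d converge at 9.9 − 2 = 7.9°C per km
Height above start = (17.05 − (-2.7)) / 7.9 = 2.5 km
LCL altitude = 1500 m + 2500 m = 4000 m

4 km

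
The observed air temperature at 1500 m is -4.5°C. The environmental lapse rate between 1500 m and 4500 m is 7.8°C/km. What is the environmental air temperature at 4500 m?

1500–4500 m, environmental: Δz = 3 km ⇒ ΔT = -23.4°C; T = -27.9°C

-27.9°C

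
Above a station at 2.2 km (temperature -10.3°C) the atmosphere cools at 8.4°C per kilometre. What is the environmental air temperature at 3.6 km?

2200–3600 m, environmental: Δz = 1.4 km ⇒ ΔT = -11.76°C; T = -22.06°C

-22.06°C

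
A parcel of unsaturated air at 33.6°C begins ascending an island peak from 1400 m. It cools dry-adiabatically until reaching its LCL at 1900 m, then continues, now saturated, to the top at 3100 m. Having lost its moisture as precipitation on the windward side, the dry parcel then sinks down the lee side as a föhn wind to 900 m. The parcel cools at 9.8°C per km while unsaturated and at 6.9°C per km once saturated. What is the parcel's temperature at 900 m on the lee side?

41.98°C

Dry to 1900 m: -9.8 × 0.5 km = -4.9°C, so T = 28.7°C.
Saturated to 3100 m: -6.9 × 1.2 km = -8.28°C, so T = 20.42°C.
Dry descent to 900 m: +9.8 × 2.2 km = +21.56°C, so T = 41.98°C.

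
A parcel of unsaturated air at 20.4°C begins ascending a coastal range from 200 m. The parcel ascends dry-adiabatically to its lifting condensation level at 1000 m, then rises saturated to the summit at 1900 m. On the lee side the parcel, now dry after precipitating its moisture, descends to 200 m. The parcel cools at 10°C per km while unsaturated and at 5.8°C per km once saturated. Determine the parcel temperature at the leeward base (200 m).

24.18°C

200 → 1000 m (dry, 10°C/km): ΔT = -10 × 0.8 = -8°C → T = 12.4°C
1000 → 1900 m (saturated, 5.8°C/km): ΔT = -5.8 × 0.9 = -5.22°C → T = 7.18°C
1900 → 200 m (dry descent, 10°C/km): ΔT = +10 × 1.7 = +17°C → T = 24.18°C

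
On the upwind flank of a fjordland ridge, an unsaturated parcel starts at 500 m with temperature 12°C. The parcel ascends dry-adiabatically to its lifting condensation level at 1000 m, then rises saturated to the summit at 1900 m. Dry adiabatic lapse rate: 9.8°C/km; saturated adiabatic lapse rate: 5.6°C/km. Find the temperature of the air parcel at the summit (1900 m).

2.06°C

500–1000 m, dry: Δz = 0.5 km ⇒ ΔT = -4.9°C; T = 7.1°C
1000–1900 m, saturated: Δz = 0.9 km ⇒ ΔT = -5.04°C; T = 2.06°C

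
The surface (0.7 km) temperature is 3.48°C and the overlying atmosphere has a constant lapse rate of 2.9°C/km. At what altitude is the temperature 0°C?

1.9 km

Height above start = (3.48 − 0) / 2.9 = 1.2 km
Altitude = 700 m + 1200 m = 1900 m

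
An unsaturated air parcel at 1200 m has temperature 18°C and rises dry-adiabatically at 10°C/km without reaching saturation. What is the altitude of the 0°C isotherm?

Height above start = (18 − 0) / 10 = 1.8 km
Altitude = 1200 m + 1800 m = 3000 m

3000 m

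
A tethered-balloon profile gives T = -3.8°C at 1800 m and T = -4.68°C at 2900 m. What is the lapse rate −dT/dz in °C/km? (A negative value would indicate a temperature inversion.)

Γ = −ΔT/Δz = (-3.8 − (-4.68)) / (2900 − 1800) m
  = 0.88°C / 1.1 km = 0.8°C/km

0.8°C/km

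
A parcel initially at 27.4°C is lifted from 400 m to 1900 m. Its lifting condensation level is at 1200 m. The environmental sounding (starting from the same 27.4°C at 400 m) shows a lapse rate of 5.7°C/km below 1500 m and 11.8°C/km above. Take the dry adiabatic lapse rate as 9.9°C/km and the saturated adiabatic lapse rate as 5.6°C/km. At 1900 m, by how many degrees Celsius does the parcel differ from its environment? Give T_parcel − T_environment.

Parcel:
  400 → 1200 m (dry, 9.9°C/km): ΔT = -9.9 × 0.8 = -7.92°C → T = 19.48°C
  1200 → 1900 m (saturated, 5.6°C/km): ΔT = -5.6 × 0.7 = -3.92°C → T = 15.56°C
Environment:
  400 → 1500 m (environment, lower layer, 5.7°C/km): ΔT = -5.7 × 1.1 = -6.27°C → T = 21.13°C
  1500 → 1900 m (environment, upper layer, 11.8°C/km): ΔT = -11.8 × 0.4 = -4.72°C → T = 16.41°C
T_parcel − T_env = 15.56 − 16.41 = -0.85°C

-0.85°C (parcel cooler than environment)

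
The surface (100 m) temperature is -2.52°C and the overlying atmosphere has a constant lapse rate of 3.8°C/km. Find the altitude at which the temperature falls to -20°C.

Height above start = (-2.52 − (-20)) / 3.8 = 4.6 km
Altitude = 100 m + 4600 m = 4700 m

4700 m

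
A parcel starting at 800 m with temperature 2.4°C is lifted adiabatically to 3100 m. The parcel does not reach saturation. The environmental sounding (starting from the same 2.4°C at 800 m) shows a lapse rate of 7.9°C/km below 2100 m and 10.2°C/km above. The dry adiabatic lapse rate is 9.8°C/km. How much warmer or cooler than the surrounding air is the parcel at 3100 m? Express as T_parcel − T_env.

-2.07°C (parcel cooler than environment)

Parcel:
  800–3100 m, dry: Δz = 2.3 km ⇒ ΔT = -22.54°C; T = -20.14°C
Environment:
  800–2100 m, environment, lower layer: Δz = 1.3 km ⇒ ΔT = -10.27°C; T = -7.87°C
  2100–3100 m, environment, upper layer: Δz = 1 km ⇒ ΔT = -10.2°C; T = -18.07°C
T_parcel − T_env = -20.14 − (-18.07) = -2.07°C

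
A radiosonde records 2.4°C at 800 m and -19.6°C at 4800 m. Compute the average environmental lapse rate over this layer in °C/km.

Γ = −ΔT/Δz = (2.4 − (-19.6)) / (4800 − 800) m
  = 22°C / 4 km = 5.5°C/km

5.5°C/km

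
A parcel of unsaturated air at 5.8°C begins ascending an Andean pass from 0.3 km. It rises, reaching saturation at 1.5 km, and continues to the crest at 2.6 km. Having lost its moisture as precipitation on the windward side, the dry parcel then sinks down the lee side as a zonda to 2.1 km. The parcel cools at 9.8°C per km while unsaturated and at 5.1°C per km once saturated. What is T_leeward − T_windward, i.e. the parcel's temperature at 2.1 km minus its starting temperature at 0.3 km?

-12.47°C

300–1500 m, dry: Δz = 1.2 km ⇒ ΔT = -11.76°C; T = -5.96°C
1500–2600 m, saturated: Δz = 1.1 km ⇒ ΔT = -5.61°C; T = -11.57°C
2600–2100 m, dry descent: Δz = 0.5 km ⇒ ΔT = +4.9°C; T = -6.67°C
Net change vs windward start: -6.67 − 5.8 = -12.47°C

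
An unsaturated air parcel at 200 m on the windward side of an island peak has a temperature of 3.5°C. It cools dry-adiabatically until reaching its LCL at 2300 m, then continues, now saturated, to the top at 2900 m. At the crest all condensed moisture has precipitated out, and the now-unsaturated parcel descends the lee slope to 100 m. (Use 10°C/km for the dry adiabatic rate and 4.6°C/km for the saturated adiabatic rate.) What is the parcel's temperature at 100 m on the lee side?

7.74°C

Dry to 2300 m: -10 × 2.1 km = -21°C, so T = -17.5°C.
Saturated to 2900 m: -4.6 × 0.6 km = -2.76°C, so T = -20.26°C.
Dry descent to 100 m: +10 × 2.8 km = +28°C, so T = 7.74°C.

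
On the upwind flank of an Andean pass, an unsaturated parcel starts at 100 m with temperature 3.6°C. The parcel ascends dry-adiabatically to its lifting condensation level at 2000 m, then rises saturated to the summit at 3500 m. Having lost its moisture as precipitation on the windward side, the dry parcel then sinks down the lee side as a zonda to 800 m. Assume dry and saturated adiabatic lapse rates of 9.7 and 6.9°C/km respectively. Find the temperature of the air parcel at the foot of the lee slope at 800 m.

Dry to 2000 m: -9.7 × 1.9 km = -18.43°C, so T = -14.83°C.
Saturated to 3500 m: -6.9 × 1.5 km = -10.35°C, so T = -25.18°C.
Dry descent to 800 m: +9.7 × 2.7 km = +26.19°C, so T = 1.01°C.

1.01°C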